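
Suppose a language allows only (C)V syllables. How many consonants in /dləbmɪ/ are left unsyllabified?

Under (C)V, the unsyllabifiable consonants are /d/, /b/ (no codas are permitted; onsets are limited to one consonant).

2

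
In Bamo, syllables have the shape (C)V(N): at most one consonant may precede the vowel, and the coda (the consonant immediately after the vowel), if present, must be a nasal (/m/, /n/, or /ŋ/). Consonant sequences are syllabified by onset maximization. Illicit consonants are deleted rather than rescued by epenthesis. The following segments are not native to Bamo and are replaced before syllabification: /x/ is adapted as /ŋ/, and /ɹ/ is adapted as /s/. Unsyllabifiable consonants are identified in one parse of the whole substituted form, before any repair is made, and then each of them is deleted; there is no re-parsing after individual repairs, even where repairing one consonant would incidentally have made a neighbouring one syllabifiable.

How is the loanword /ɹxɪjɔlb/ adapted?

Substitution: /ɹ/ → /s/, /x/ → /ŋ/, giving /sŋɪjɔlb/.
The consonants /s/, /l/, /b/ cannot be parsed into a legal (C)V(N) syllable (only a nasal (/m/, /n/, or /ŋ/) is licensed in coda position; onsets are limited to one consonant).
Each unlicensed consonant is deleted: /s/, /l/, /b/.

ŋɪjɔ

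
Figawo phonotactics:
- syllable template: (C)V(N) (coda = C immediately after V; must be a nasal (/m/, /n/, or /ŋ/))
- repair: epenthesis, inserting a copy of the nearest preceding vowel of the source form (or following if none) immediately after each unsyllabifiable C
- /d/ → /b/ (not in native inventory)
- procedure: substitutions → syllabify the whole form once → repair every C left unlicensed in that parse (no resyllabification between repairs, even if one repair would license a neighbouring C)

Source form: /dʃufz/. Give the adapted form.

Substitution: /d/ → /b/, giving /bʃufz/.
Syllabifying with onset maximization leaves /b/, /f/, /z/ stranded (only a nasal (/m/, /n/, or /ŋ/) is licensed in coda position; onsets are limited to one consonant).
Inserting the epenthetic vowel yields /b/ → /bu/, /f/ → /fu/, /z/ → /zu/.

buʃufuzu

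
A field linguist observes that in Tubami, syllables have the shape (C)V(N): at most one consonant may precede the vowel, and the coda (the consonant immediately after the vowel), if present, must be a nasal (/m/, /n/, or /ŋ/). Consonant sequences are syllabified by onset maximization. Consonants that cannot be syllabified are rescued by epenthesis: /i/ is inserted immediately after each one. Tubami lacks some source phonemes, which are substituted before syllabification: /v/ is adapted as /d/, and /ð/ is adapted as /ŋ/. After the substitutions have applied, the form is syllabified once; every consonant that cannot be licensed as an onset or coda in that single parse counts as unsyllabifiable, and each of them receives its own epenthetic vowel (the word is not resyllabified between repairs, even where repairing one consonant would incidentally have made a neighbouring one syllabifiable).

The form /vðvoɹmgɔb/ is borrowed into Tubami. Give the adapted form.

Substitution: /v/ → /d/, /ð/ → /ŋ/, giving /dŋdoɹmgɔb/.
Under (C)V(N), the unsyllabifiable consonants are /d/, /ŋ/, /ɹ/, /m/, /b/ (only a nasal (/m/, /n/, or /ŋ/) is licensed in coda position; onsets are limited to one consonant).
Each unlicensed consonant becomes the onset of a new syllable: /d/ → /di/, /ŋ/ → /ŋi/, /ɹ/ → /ɹi/, /m/ → /mi/, /b/ → /bi/.

diŋidoɹimigɔbi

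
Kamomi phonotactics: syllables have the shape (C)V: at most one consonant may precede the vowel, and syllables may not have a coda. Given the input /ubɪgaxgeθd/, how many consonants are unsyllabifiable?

3

Syllabifying with onset maximization leaves /x/, /θ/, /d/ stranded (no codas are permitted; onsets are limited to one consonant).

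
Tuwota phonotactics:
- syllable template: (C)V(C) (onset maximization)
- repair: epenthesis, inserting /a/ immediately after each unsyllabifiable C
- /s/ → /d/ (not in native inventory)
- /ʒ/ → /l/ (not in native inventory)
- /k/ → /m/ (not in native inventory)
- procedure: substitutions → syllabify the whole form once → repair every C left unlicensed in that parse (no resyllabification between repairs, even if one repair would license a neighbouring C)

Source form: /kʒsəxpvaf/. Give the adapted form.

maladəxpavaf

Substitution: /k/ → /m/, /ʒ/ → /l/, /s/ → /d/, giving /mldəxpvaf/.
Syllabifying with onset maximization leaves /m/, /l/, /p/ stranded (at most one coda consonant is licensed; onsets are limited to one consonant).
Epenthesis after each stranded consonant: /m/ → /ma/, /l/ → /la/, /p/ → /pa/.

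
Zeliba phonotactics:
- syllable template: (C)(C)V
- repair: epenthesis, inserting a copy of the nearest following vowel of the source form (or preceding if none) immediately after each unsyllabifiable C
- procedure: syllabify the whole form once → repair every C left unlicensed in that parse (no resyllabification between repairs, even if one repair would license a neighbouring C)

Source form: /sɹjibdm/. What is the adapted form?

Syllabifying with onset maximization leaves /s/, /b/, /d/, /m/ stranded (no codas are permitted; onsets may contain at most 2 consonants).
Inserting the epenthetic vowel yields /s/ → /si/, /b/ → /bi/, /d/ → /di/, /m/ → /mi/.

siɹjibidimi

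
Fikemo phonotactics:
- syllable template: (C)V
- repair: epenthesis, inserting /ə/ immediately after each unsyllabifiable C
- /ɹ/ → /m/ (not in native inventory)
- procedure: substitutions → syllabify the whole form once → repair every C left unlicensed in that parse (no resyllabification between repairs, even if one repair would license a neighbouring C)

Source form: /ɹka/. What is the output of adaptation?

məka

Substitution: /ɹ/ → /m/, giving /mka/.
Syllabifying with onset maximization leaves /m/ stranded (no codas are permitted; onsets are limited to one consonant).
Epenthesis after each stranded consonant: /m/ → /mə/.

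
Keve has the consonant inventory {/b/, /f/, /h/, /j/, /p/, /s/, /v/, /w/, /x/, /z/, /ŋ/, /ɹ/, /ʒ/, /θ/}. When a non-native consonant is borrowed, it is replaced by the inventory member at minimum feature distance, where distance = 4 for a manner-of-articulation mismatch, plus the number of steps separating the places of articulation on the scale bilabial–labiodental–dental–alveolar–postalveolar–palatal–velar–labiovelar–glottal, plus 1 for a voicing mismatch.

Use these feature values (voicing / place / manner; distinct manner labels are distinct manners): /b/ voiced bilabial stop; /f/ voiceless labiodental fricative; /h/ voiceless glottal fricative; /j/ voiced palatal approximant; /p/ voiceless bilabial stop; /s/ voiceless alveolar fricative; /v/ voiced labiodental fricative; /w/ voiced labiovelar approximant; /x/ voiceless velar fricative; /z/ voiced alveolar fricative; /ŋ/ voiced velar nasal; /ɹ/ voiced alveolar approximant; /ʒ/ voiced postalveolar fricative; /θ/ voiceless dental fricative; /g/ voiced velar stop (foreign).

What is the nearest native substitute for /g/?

ŋ

/ŋ/ is closest: manner differs (stop→nasal, +4), place distance 0 (velar→velar), same voicing; total 4. Next closest is /j/ at distance 5.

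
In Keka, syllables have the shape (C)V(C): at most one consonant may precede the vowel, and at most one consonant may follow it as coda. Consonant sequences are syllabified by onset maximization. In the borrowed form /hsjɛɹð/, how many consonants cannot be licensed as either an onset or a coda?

Syllabifying with onset maximization leaves /h/, /s/, /ð/ stranded (at most one coda consonant is licensed; onsets are limited to one consonant).

3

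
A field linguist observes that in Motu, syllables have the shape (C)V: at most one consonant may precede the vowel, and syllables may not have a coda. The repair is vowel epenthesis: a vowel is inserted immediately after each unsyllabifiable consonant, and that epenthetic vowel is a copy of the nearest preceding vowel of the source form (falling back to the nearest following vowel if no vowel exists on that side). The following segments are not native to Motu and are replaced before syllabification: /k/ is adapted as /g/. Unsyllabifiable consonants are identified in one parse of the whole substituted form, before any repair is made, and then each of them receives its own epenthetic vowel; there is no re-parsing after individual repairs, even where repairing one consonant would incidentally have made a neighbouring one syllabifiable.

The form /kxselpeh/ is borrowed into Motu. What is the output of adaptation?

Substitution: /k/ → /g/, giving /gxselpeh/.
The consonants /g/, /x/, /l/, /h/ cannot be parsed into a legal (C)V syllable (no codas are permitted; onsets are limited to one consonant).
Inserting the epenthetic vowel yields /g/ → /ge/, /x/ → /xe/, /l/ → /le/, /h/ → /he/.

gexeselepehe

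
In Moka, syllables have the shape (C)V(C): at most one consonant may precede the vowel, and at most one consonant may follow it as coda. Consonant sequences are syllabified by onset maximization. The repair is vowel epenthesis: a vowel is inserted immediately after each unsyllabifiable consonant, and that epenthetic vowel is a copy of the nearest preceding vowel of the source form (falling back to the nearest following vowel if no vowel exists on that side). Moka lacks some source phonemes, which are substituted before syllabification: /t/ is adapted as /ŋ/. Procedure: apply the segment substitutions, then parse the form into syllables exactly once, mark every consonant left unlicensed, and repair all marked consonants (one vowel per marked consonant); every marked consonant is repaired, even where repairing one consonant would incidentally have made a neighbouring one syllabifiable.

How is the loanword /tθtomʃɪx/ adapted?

ŋoθoŋomʃɪx

Substitution: /t/ → /ŋ/, giving /ŋθŋomʃɪx/.
Under (C)V(C), the unsyllabifiable consonants are /ŋ/, /θ/ (at most one coda consonant is licensed; onsets are limited to one consonant).
Epenthesis after each stranded consonant: /ŋ/ → /ŋo/, /θ/ → /θo/.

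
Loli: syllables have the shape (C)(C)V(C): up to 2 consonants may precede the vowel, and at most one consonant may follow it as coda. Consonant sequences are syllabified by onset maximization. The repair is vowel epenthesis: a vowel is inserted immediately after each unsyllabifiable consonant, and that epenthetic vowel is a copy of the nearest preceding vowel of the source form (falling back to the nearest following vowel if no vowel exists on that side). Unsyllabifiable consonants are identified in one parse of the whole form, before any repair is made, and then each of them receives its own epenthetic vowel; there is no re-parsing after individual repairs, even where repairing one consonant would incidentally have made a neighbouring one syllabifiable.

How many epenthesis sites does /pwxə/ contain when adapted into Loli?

The unsyllabifiable consonants are /p/; each receives one epenthetic vowel.

1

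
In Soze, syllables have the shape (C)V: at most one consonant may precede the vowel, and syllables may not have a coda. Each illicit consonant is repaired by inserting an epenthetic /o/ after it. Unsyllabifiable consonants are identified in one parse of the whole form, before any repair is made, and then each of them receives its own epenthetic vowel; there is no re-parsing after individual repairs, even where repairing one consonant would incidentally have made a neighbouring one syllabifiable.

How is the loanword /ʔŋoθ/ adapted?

The consonants /ʔ/, /θ/ cannot be parsed into a legal (C)V syllable (no codas are permitted; onsets are limited to one consonant).
Each unlicensed consonant becomes the onset of a new syllable: /ʔ/ → /ʔo/, /θ/ → /θo/.

ʔoŋoθo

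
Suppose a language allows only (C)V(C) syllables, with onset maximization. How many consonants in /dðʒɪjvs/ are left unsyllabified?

4

The consonants /d/, /ð/, /v/, /s/ cannot be parsed into a legal (C)V(C) syllable (at most one coda consonant is licensed; onsets are limited to one consonant).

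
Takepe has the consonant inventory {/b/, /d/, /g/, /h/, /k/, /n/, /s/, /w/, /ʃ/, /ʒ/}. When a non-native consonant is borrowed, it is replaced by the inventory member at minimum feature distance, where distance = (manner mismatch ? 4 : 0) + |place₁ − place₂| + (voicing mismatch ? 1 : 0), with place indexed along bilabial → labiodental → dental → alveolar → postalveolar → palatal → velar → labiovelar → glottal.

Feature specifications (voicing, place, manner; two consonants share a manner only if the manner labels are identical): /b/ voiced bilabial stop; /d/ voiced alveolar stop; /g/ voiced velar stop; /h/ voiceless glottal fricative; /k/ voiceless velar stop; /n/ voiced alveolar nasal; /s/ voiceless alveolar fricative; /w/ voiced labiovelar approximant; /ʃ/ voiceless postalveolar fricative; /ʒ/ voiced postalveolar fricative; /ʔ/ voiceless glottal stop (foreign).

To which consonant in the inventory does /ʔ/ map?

/k/ is closest: same manner (stop), place distance 2 (glottal→velar), same voicing; total 2. Next closest is /g/ at distance 3.

k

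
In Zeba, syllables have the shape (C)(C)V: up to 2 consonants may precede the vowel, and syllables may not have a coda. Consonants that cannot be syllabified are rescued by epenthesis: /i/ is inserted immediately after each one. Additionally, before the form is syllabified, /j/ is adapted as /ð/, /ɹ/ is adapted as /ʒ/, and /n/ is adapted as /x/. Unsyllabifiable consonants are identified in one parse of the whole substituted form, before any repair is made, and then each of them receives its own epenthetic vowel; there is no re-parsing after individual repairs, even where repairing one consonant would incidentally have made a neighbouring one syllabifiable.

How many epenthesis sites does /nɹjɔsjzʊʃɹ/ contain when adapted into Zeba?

4

After substitution the input is /xʒðɔsðzʊʃʒ/.
The unsyllabifiable consonants are /x/, /s/, /ʃ/, /ʒ/; each receives one epenthetic vowel.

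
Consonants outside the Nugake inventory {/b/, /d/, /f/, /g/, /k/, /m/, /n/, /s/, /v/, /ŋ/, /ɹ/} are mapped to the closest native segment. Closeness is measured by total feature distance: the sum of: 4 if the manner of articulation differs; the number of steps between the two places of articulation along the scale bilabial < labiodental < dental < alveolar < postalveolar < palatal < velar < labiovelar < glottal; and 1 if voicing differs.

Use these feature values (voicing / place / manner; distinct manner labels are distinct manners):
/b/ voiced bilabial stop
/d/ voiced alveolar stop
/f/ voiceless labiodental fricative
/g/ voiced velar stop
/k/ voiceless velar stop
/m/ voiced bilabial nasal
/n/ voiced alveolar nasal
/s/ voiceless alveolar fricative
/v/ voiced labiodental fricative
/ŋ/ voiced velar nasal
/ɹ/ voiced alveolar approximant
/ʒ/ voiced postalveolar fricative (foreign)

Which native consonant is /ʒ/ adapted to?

s

/s/ is closest: same manner (fricative), place distance 1 (postalveolar→alveolar), voicing differs (+1); total 2. Next closest is /v/ at distance 3.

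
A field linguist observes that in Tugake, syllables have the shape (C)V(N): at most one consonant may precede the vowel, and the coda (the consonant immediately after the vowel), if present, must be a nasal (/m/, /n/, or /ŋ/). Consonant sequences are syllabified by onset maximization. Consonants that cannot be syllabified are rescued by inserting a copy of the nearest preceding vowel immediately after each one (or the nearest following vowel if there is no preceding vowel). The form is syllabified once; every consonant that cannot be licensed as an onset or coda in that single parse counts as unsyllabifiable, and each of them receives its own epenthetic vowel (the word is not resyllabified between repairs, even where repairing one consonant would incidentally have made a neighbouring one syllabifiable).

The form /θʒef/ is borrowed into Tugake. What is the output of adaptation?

θeʒefe

The consonants /θ/, /f/ cannot be parsed into a legal (C)V(N) syllable (only a nasal (/m/, /n/, or /ŋ/) is licensed in coda position; onsets are limited to one consonant).
Inserting the epenthetic vowel yields /θ/ → /θe/, /f/ → /fe/.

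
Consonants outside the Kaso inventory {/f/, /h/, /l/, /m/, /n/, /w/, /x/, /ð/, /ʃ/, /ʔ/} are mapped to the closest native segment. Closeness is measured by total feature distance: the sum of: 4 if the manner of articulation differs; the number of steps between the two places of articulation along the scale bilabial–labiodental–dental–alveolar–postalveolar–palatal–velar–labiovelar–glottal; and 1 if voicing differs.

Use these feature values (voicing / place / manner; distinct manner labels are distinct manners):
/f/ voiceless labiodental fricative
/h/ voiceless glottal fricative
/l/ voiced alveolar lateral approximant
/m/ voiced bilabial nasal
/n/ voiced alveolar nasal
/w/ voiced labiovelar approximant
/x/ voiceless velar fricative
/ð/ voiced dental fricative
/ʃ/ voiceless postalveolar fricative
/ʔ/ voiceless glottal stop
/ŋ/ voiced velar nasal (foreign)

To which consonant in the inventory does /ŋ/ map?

n

/n/ is closest: same manner (nasal), place distance 3 (velar→alveolar), same voicing; total 3. Next closest is /w/ at distance 5.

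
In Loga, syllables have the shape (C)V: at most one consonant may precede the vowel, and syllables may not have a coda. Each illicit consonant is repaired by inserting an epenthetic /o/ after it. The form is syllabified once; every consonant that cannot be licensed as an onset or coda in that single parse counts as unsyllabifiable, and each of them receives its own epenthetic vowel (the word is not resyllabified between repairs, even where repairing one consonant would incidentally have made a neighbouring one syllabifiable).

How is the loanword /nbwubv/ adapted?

nobowubovo

The consonants /n/, /b/, /b/, /v/ cannot be parsed into a legal (C)V syllable (no codas are permitted; onsets are limited to one consonant).
Inserting the epenthetic vowel yields /n/ → /no/, /b/ → /bo/, /b/ → /bo/, /v/ → /vo/.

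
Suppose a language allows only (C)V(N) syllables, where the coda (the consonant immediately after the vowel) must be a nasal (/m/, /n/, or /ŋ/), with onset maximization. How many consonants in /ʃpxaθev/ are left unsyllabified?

The consonants /ʃ/, /p/, /v/ cannot be parsed into a legal (C)V(N) syllable (only a nasal (/m/, /n/, or /ŋ/) is licensed in coda position; onsets are limited to one consonant).

3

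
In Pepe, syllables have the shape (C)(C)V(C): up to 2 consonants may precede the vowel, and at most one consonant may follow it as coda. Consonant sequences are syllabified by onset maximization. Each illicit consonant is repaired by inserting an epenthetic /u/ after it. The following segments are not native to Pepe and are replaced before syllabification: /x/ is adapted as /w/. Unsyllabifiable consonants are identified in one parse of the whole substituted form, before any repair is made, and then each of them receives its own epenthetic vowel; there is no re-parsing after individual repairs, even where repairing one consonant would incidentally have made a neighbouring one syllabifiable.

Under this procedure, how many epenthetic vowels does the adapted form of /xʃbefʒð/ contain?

3

After substitution the input is /wʃbefʒð/.
The unsyllabifiable consonants are /w/, /ʒ/, /ð/; each receives one epenthetic vowel.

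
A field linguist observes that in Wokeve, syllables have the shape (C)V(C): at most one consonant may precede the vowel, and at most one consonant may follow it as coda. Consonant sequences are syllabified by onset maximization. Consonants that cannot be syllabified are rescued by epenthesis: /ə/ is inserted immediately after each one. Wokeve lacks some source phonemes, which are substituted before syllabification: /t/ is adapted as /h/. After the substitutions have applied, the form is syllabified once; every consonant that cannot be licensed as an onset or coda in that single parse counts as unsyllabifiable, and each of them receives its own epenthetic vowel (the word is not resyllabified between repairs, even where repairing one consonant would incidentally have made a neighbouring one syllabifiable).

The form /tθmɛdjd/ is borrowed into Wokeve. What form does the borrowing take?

Substitution: /t/ → /h/, giving /hθmɛdjd/.
The consonants /h/, /θ/, /j/, /d/ cannot be parsed into a legal (C)V(C) syllable (at most one coda consonant is licensed; onsets are limited to one consonant).
Each unlicensed consonant becomes the onset of a new syllable: /h/ → /hə/, /θ/ → /θə/, /j/ → /jə/, /d/ → /də/.

həθəmɛdjədə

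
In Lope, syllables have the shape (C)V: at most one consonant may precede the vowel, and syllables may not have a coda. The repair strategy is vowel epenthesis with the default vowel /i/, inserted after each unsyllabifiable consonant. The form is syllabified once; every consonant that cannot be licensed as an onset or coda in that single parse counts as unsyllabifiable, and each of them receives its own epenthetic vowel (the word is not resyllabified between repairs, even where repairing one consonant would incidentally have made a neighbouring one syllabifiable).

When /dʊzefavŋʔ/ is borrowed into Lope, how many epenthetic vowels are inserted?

The unsyllabifiable consonants are /v/, /ŋ/, /ʔ/; each receives one epenthetic vowel.

3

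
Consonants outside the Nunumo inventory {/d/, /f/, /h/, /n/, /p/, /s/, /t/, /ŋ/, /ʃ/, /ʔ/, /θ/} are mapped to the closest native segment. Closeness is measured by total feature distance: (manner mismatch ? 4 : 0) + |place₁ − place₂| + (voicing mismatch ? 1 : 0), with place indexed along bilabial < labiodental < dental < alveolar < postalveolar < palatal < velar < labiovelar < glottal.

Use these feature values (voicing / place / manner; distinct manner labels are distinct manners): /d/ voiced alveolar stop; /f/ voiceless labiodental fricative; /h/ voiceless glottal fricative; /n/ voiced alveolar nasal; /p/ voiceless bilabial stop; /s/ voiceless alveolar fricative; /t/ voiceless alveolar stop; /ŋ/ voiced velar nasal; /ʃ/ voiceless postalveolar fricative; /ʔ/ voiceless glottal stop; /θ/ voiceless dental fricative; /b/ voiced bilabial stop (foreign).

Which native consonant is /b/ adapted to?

p

/p/ is closest: same manner (stop), place distance 0 (bilabial→bilabial), voicing differs (+1); total 1. Next closest is /d/ at distance 3.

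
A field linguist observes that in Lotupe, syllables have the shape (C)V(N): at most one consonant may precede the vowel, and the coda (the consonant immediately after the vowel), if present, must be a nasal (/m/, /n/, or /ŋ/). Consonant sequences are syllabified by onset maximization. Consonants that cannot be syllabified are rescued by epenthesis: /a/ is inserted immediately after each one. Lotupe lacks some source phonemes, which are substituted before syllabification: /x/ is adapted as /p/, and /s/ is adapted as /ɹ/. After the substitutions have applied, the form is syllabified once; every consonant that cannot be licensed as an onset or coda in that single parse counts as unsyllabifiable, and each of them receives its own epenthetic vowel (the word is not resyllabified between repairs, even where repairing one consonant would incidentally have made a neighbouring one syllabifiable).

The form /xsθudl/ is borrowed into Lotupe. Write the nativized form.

paɹaθudala

Substitution: /x/ → /p/, /s/ → /ɹ/, giving /pɹθudl/.
The consonants /p/, /ɹ/, /d/, /l/ cannot be parsed into a legal (C)V(N) syllable (only a nasal (/m/, /n/, or /ŋ/) is licensed in coda position; onsets are limited to one consonant).
Epenthesis after each stranded consonant: /p/ → /pa/, /ɹ/ → /ɹa/, /d/ → /da/, /l/ → /la/.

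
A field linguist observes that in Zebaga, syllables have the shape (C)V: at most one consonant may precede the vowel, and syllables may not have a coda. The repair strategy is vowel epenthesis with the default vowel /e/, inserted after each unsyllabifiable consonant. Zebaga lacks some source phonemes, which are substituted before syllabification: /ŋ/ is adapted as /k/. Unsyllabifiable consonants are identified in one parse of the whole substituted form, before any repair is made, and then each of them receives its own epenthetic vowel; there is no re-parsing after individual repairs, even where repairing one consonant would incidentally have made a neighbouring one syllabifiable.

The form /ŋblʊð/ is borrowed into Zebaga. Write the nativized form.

kebelʊðe

Substitution: /ŋ/ → /k/, giving /kblʊð/.
Under (C)V, the unsyllabifiable consonants are /k/, /b/, /ð/ (no codas are permitted; onsets are limited to one consonant).
Each unlicensed consonant becomes the onset of a new syllable: /k/ → /ke/, /b/ → /be/, /ð/ → /ðe/.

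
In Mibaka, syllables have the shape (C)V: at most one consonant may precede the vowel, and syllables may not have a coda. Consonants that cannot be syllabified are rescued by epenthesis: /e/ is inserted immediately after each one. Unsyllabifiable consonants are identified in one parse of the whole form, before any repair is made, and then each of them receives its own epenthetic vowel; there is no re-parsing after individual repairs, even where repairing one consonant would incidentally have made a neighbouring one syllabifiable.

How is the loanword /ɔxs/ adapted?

ɔxese

Under (C)V, the unsyllabifiable consonants are /x/, /s/ (no codas are permitted; onsets are limited to one consonant).
Inserting the epenthetic vowel yields /x/ → /xe/, /s/ → /se/.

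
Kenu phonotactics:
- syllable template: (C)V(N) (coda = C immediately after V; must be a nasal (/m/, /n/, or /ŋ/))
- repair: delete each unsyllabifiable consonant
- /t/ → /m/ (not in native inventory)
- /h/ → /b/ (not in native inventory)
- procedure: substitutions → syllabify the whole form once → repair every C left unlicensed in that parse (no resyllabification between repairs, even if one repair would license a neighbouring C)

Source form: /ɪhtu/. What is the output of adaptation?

Substitution: /h/ → /b/, /t/ → /m/, giving /ɪbmu/.
Under (C)V(N), the unsyllabifiable consonants are /b/ (only a nasal (/m/, /n/, or /ŋ/) is licensed in coda position; onsets are limited to one consonant).
Deletion applies to /b/.

ɪmu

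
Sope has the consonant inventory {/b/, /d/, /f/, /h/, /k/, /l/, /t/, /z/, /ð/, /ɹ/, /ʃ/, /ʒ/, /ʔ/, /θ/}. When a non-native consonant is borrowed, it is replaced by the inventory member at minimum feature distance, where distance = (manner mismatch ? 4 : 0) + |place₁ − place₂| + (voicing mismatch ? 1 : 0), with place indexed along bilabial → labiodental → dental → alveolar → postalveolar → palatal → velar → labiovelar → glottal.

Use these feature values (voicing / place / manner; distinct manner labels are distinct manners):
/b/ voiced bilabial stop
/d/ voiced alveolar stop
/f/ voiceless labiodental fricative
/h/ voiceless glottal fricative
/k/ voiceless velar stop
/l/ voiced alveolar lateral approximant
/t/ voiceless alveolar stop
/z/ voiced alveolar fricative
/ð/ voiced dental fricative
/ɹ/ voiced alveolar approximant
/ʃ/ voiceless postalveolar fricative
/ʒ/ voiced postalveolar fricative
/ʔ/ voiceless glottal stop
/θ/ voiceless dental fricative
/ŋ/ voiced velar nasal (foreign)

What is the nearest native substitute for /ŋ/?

/k/ is closest: manner differs (nasal→stop, +4), place distance 0 (velar→velar), voicing differs (+1); total 5. Next closest is /ʒ/ at distance 6.

k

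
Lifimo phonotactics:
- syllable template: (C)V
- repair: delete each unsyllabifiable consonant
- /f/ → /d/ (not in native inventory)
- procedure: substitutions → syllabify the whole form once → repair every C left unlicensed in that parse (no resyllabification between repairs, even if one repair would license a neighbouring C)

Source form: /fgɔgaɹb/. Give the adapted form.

gɔga

Substitution: /f/ → /d/, giving /dgɔgaɹb/.
Syllabifying with onset maximization leaves /d/, /ɹ/, /b/ stranded (no codas are permitted; onsets are limited to one consonant).
Each unlicensed consonant is deleted: /d/, /ɹ/, /b/.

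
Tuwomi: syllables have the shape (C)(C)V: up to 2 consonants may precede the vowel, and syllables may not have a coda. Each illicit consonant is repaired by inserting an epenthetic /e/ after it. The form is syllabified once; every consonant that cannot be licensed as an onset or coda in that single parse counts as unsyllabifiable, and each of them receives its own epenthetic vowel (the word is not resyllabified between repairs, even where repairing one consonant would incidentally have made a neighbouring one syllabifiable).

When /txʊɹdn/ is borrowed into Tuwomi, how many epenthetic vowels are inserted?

3

The unsyllabifiable consonants are /ɹ/, /d/, /n/; each receives one epenthetic vowel.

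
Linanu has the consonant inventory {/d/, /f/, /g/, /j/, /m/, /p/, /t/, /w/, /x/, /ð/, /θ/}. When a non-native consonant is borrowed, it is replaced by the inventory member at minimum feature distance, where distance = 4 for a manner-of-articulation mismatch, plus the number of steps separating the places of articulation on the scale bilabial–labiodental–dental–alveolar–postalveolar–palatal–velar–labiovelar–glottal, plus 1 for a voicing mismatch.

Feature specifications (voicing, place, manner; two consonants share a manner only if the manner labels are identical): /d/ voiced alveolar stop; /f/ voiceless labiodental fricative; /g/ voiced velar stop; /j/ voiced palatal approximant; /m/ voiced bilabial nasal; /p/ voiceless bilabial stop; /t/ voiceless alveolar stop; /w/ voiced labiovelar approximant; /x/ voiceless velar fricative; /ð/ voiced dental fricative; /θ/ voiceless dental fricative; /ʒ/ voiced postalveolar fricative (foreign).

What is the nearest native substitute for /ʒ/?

/ð/ is closest: same manner (fricative), place distance 2 (postalveolar→dental), same voicing; total 2. Next closest is /x/ at distance 3.

ð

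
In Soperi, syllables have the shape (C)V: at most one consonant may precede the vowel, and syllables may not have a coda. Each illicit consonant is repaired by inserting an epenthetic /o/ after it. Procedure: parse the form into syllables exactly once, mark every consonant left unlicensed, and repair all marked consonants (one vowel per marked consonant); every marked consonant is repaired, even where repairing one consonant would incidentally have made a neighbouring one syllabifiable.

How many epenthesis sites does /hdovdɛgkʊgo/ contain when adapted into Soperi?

The unsyllabifiable consonants are /h/, /v/, /g/; each receives one epenthetic vowel.

3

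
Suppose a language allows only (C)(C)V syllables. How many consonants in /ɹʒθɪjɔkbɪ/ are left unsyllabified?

Syllabifying with onset maximization leaves /ɹ/ stranded (no codas are permitted; onsets may contain at most 2 consonants).

1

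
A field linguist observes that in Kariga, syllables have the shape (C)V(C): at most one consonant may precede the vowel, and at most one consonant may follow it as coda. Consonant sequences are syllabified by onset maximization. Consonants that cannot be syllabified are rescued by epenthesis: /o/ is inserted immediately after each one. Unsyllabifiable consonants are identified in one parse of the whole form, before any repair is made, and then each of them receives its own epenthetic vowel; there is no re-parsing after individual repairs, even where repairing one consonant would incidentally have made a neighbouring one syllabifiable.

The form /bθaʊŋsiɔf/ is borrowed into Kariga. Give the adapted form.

boθaʊŋsiɔf

The consonants /b/ cannot be parsed into a legal (C)V(C) syllable (at most one coda consonant is licensed; onsets are limited to one consonant).
Each unlicensed consonant becomes the onset of a new syllable: /b/ → /bo/.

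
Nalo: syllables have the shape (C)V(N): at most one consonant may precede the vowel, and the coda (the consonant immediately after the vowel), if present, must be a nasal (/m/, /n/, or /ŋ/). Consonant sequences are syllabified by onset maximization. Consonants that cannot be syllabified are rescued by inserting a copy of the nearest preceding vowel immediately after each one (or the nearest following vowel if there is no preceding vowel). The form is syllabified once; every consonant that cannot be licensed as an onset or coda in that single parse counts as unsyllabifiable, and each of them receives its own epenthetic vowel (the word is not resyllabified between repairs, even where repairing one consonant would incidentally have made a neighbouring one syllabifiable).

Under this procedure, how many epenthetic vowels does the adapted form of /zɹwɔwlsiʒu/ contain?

The unsyllabifiable consonants are /z/, /ɹ/, /w/, /l/; each receives one epenthetic vowel.

4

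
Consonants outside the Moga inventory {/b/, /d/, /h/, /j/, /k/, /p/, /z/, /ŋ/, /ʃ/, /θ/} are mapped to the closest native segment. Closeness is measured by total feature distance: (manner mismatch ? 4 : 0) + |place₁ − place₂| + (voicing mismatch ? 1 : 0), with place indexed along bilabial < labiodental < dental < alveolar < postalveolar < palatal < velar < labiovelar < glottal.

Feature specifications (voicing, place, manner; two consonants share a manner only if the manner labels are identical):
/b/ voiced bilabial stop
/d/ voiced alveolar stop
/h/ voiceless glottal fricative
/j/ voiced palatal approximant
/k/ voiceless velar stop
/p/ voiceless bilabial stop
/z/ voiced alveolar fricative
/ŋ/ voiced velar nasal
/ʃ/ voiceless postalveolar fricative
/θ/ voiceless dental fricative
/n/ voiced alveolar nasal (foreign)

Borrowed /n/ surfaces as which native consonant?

ŋ

/ŋ/ is closest: same manner (nasal), place distance 3 (alveolar→velar), same voicing; total 3. Next closest is /d/ at distance 4.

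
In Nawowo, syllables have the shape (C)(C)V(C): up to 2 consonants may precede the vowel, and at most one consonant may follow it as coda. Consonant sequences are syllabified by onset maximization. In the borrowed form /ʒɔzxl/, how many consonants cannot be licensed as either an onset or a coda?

2

Under (C)(C)V(C), the unsyllabifiable consonants are /x/, /l/ (at most one coda consonant is licensed; onsets may contain at most 2 consonants).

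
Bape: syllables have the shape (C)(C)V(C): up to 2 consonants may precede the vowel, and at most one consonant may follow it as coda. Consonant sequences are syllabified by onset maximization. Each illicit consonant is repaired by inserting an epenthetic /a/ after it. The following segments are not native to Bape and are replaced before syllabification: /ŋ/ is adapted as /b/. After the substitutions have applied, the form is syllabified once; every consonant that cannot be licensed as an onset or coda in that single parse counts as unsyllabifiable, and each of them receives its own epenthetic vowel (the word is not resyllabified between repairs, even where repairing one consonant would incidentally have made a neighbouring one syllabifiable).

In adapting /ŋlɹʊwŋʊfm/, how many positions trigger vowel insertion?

After substitution the input is /blɹʊwbʊfm/.
The unsyllabifiable consonants are /b/, /m/; each receives one epenthetic vowel.

2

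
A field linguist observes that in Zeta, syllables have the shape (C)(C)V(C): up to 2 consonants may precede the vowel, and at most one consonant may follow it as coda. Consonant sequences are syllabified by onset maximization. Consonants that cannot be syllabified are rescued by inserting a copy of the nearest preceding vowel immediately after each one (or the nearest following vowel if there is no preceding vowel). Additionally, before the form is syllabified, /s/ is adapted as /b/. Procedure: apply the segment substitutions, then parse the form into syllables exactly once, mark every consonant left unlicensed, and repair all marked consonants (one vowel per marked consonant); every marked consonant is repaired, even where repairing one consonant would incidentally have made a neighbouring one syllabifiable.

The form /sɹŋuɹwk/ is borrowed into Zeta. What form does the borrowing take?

Substitution: /s/ → /b/, giving /bɹŋuɹwk/.
The consonants /b/, /w/, /k/ cannot be parsed into a legal (C)(C)V(C) syllable (at most one coda consonant is licensed; onsets may contain at most 2 consonants).
Epenthesis after each stranded consonant: /b/ → /bu/, /w/ → /wu/, /k/ → /ku/.

buɹŋuɹwuku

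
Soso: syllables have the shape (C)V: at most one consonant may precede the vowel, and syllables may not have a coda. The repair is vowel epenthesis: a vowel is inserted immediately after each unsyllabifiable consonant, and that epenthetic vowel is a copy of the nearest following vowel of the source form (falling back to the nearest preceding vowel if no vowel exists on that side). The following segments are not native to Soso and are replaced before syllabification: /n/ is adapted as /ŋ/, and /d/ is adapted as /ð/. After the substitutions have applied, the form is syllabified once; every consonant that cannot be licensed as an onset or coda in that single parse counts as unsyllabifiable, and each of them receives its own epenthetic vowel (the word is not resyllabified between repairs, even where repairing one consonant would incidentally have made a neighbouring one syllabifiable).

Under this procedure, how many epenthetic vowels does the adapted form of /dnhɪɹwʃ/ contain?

5

After substitution the input is /ðŋhɪɹwʃ/.
The unsyllabifiable consonants are /ð/, /ŋ/, /ɹ/, /w/, /ʃ/; each receives one epenthetic vowel.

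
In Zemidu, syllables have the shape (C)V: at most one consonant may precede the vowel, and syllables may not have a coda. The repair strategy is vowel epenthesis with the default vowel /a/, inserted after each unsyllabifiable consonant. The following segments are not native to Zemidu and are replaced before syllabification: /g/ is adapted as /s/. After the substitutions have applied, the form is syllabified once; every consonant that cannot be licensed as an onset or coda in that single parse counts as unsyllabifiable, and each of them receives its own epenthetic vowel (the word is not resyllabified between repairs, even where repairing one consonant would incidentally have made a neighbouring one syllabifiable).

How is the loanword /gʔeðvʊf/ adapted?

Substitution: /g/ → /s/, giving /sʔeðvʊf/.
The consonants /s/, /ð/, /f/ cannot be parsed into a legal (C)V syllable (no codas are permitted; onsets are limited to one consonant).
Inserting the epenthetic vowel yields /s/ → /sa/, /ð/ → /ða/, /f/ → /fa/.

saʔeðavʊfa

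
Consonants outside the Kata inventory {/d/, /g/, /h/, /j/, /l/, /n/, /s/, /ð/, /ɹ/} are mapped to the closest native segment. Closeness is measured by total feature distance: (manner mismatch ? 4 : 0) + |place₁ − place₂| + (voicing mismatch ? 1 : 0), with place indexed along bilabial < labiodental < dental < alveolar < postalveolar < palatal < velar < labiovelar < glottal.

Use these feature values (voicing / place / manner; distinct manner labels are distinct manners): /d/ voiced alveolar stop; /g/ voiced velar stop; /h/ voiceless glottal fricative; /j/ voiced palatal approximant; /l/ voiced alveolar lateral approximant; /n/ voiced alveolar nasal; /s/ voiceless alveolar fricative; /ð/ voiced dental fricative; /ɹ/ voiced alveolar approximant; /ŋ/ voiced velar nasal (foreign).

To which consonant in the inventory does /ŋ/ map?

n

/n/ is closest: same manner (nasal), place distance 3 (velar→alveolar), same voicing; total 3. Next closest is /g/ at distance 4.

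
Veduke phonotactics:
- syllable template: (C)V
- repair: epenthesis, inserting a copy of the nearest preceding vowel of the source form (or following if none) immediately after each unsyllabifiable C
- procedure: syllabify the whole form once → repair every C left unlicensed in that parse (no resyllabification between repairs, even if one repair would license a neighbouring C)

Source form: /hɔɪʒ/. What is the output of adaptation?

hɔɪʒɪ

The consonants /ʒ/ cannot be parsed into a legal (C)V syllable (no codas are permitted; onsets are limited to one consonant).
Epenthesis after each stranded consonant: /ʒ/ → /ʒɪ/.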